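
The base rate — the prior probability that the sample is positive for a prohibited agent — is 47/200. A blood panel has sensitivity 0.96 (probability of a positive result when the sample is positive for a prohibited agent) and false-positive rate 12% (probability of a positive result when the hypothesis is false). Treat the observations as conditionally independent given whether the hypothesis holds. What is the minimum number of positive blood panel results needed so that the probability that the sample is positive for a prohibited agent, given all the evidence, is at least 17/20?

2

Prior odds = 0.235/0.765 = 47/153.
Likelihood ratio of a positive result = 0.96/0.12 = 8.
Target odds: 0.85 ÷ 0.15 = 17/3.
Need (47/153) × 8ⁿ ≥ 17/3, i.e. 8ⁿ ≥ 867/47.
8¹ = 8 falls short of 867/47 but 8² = 64 reaches it, so n = 2.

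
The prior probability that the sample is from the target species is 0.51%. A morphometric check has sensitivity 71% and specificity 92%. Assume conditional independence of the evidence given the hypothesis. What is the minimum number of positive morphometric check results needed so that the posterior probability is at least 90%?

4

Prior odds: 0.0051 ÷ 0.9949 = 51/9949.
False-positive rate = 1 − 0.92 = 0.08; likelihood ratio of a positive = 0.71/0.08 = 8.875.
Target posterior odds = 0.9/0.1 = 9.
Need (51/9949) × 8.875ⁿ ≥ 9, i.e. 8.875ⁿ ≥ 29847/17.
8.875³ = 357911/512 falls short of 29847/17 but 8.875⁴ = 25411681/4096 reaches it, so n = 4.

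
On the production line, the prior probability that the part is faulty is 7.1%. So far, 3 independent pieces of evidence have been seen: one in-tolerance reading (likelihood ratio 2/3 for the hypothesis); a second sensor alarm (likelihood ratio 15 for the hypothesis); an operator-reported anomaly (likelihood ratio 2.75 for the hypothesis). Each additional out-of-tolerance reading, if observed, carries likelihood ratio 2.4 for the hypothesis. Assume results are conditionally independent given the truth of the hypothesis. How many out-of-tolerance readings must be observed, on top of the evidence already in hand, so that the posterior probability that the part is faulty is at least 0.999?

8

Prior odds = 0.071/0.929 = 71/929.
Combined Bayes factor of the evidence already in hand = (2/3) × 15 × 2.75 = 27.5.
Odds after that evidence = (71/929) × 27.5 = 3905/1858.
Target odds = 0.999/0.001 = 999.
Need 2.4ⁿ ≥ 999 ÷ (3905/1858) = 1856142/3905.
2.4⁷ = 35831808/78125 falls short of 1856142/3905 but 2.4⁸ = 429981696/390625 reaches it, so n = 8.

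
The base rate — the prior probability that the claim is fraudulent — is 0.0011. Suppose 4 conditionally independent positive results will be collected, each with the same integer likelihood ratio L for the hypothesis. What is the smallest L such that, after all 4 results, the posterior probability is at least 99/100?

18

Prior odds = 0.0011/0.9989 = 11/9989.
Target odds = 0.99/0.01 = 99.
Need L⁴ ≥ 99 ÷ (11/9989) = 89901.
17⁴ = 83521 < 89901 ≤ 104976 = 18⁴, so L = 18.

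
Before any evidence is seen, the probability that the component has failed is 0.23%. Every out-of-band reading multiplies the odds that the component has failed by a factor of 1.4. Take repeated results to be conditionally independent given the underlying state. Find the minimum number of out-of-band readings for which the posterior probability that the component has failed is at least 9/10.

25

Prior odds = 0.0023/0.9977 = 23/9977.
Likelihood ratio per out-of-band reading = 1.4.
Target posterior odds = 0.9/0.1 = 9.
Need (23/9977) × 1.4ⁿ ≥ 9, i.e. 1.4ⁿ ≥ 89793/23.
1.4²⁴ ≈3214.2 falls short of 89793/23 but 1.4²⁵ ≈4499.88 reaches it, so n = 25.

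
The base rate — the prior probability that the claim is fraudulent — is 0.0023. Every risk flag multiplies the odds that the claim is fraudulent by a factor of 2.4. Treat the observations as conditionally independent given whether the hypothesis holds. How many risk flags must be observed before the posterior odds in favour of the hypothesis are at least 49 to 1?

12

Prior odds = 0.0023/0.9977 = 23/9977.
Likelihood ratio per risk flag = 2.4.
Target odds = 49.
Need (23/9977) × 2.4ⁿ ≥ 49, i.e. 2.4ⁿ ≥ 488873/23.
2.4¹¹ ≈15216.8 falls short of 488873/23 but 2.4¹² ≈36520.3 reaches it, so n = 12.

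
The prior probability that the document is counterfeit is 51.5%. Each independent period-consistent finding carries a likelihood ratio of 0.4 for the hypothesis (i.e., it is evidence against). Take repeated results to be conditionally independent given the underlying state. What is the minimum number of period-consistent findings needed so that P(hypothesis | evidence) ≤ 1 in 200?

6

Prior odds = 0.515/0.485 = 103/97.
Likelihood ratio per period-consistent finding = 0.4.
Target odds: 0.005 ÷ 0.995 = 1/199.
Require 0.4ⁿ ≤ 1/199 ÷ (103/97) = 97/20497.
0.4⁵ = 0.01024 is still above 97/20497 but 0.4⁶ = 64/15625 is at or below it, so n = 6.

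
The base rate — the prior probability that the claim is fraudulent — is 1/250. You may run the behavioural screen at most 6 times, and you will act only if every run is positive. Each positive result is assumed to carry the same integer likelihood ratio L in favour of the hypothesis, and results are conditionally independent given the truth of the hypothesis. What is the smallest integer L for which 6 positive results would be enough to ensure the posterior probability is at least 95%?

5

Prior odds = 0.004/0.996 = 1/249.
Target odds = 0.95/0.05 = 19.
Need L⁶ ≥ 19 ÷ (1/249) = 4731.
4⁶ = 4096 < 4731 ≤ 15625 = 5⁶, so L = 5.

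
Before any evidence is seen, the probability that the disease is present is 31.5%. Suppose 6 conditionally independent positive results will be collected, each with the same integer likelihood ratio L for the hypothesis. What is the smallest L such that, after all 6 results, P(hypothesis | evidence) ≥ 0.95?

Prior odds = 0.315/0.685 = 63/137.
Target odds = 0.95/0.05 = 19.
Need L⁶ ≥ 19 ÷ (63/137) = 2603/63.
1⁶ = 1 < 2603/63 ≤ 64 = 2⁶, so L = 2.

2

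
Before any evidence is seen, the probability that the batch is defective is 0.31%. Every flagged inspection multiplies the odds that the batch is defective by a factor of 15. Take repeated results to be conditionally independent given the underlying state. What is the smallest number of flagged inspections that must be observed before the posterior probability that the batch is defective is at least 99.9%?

Prior odds = 0.0031/0.9969 = 31/9969.
Likelihood ratio per flagged inspection = 15.
Target odds: 0.999 ÷ 0.001 = 999.
Require 15ⁿ ≥ 999 ÷ (31/9969) = 9959031/31.
15⁴ = 50625 falls short of 9959031/31 but 15⁵ = 759375 reaches it, so n = 5.

5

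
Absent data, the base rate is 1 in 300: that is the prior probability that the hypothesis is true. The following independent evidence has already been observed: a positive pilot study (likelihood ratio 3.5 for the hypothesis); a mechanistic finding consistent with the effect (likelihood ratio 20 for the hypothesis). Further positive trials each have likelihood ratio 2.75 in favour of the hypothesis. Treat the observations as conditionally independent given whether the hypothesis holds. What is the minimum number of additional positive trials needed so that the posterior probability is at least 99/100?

Prior odds = (1/300)/(299/300) = 1/299.
Combined Bayes factor of the evidence already in hand = 3.5 × 20 = 70.
Odds after that evidence = (1/299) × 70 = 70/299.
Target odds = 0.99/0.01 = 99.
Need 2.75ⁿ ≥ 99 ÷ (70/299) = 29601/70.
2.75⁵ = 161051/1024 falls short of 29601/70 but 2.75⁶ = 1771561/4096 reaches it, so n = 6.

6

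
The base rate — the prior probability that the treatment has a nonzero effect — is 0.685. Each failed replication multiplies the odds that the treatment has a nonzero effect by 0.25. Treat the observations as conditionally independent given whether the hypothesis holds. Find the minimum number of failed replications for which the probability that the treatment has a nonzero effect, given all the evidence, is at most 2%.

Prior odds = 0.685/0.315 = 137/63.
Likelihood ratio per failed replication = 0.25.
Target posterior odds = 0.02/0.98 = 1/49.
Require 0.25ⁿ ≤ 1/49 ÷ (137/63) = 9/959.
0.25³ = 0.015625 is still above 9/959 but 0.25⁴ = 0.00390625 is at or below it, so n = 4.

4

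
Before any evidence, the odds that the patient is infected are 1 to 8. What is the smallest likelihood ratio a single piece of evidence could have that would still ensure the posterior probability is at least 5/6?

40

Prior odds = 0.125.
Target odds = (5/6)/(1/6) = 5.
Required Bayes factor = 5 ÷ 0.125 = 40.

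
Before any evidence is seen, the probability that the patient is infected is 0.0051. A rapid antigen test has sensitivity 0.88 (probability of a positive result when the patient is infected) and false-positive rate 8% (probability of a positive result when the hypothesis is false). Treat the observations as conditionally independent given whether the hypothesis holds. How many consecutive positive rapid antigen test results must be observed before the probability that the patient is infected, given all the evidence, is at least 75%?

Prior odds: 0.0051 ÷ 0.9949 = 51/9949.
Likelihood ratio of a positive result = 0.88/0.08 = 11.
Target posterior odds = 0.75/0.25 = 3.
Require 11ⁿ ≥ 3 ÷ (51/9949) = 9949/17.
11² = 121 falls short of 9949/17 but 11³ = 1331 reaches it, so n = 3.

3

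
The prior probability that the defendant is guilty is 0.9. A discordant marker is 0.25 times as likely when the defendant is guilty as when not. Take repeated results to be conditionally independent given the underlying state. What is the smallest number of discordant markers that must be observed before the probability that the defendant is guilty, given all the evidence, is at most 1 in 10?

4

Prior odds = 0.9/0.1 = 9.
Likelihood ratio per discordant marker = 0.25.
Target posterior odds = 0.1/0.9 = 1/9.
Need 9 × 0.25ⁿ ≤ 1/9, i.e. 0.25ⁿ ≤ 1/81.
0.25³ = 0.015625 is still above 1/81 but 0.25⁴ = 0.00390625 is at or below it, so n = 4.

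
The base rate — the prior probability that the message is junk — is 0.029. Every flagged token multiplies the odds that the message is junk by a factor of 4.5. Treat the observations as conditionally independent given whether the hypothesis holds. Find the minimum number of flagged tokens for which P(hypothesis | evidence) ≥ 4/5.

Prior odds: 0.029 ÷ 0.971 = 29/971.
Likelihood ratio per flagged token = 4.5.
Target odds: 0.8 ÷ 0.2 = 4.
Need (29/971) × 4.5ⁿ ≥ 4, i.e. 4.5ⁿ ≥ 3884/29.
4.5³ = 91.125 falls short of 3884/29 but 4.5⁴ = 410.0625 reaches it, so n = 4.

4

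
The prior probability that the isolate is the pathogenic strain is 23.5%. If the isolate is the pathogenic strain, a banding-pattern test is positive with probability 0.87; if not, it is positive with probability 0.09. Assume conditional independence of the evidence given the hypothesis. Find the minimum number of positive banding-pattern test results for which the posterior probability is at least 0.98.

Prior odds = 0.235/0.765 = 47/153.
Likelihood ratio of a positive = 0.87/0.09 = 29/3.
Target posterior odds = 0.98/0.02 = 49.
Require (29/3)ⁿ ≥ 49 ÷ (47/153) = 7497/47.
(29/3)² = 841/9 falls short of 7497/47 but (29/3)³ = 24389/27 reaches it, so n = 3.

3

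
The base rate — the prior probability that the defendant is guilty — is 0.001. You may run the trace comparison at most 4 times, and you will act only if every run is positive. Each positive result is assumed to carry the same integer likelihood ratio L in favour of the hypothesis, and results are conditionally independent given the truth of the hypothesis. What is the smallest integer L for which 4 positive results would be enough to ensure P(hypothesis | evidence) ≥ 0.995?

Prior odds = 0.001/0.999 = 1/999.
Target odds = 0.995/0.005 = 199.
Need L⁴ ≥ 199 ÷ (1/999) = 198801.
21⁴ = 194481 < 198801 ≤ 234256 = 22⁴, so L = 22.

22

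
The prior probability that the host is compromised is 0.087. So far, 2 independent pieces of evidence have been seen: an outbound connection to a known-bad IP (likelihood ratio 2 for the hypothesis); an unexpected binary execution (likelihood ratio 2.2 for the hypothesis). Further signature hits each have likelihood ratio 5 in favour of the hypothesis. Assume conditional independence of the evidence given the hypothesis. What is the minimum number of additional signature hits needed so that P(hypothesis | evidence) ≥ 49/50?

Prior odds = 0.087/0.913 = 87/913.
Combined Bayes factor of the evidence already in hand = 2 × 2.2 = 4.4.
Odds after that evidence = (87/913) × 4.4 = 174/415.
Target odds = 0.98/0.02 = 49.
Need 5ⁿ ≥ 49 ÷ (174/415) = 20335/174.
5² = 25 falls short of 20335/174 but 5³ = 125 reaches it, so n = 3.

3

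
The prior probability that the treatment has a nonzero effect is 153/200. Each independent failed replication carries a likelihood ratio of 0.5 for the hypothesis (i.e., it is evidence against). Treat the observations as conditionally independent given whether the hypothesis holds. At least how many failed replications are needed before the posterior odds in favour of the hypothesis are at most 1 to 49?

8

Prior odds = 0.765/0.235 = 153/47.
Likelihood ratio per failed replication = 0.5.
Target odds = 1/49.
Need (153/47) × 0.5ⁿ ≤ 1/49, i.e. 0.5ⁿ ≤ 47/7497.
0.5⁷ = 0.0078125 is still above 47/7497 but 0.5⁸ = 0.00390625 is at or below it, so n = 8.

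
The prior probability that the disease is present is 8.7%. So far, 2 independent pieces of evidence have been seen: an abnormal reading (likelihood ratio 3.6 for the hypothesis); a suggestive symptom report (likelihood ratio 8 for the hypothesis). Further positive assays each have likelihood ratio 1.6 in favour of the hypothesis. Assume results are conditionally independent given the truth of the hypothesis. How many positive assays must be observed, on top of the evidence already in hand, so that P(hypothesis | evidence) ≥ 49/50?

7

Prior odds = 0.087/0.913 = 87/913.
Combined Bayes factor of the evidence already in hand = 3.6 × 8 = 28.8.
Odds after that evidence = (87/913) × 28.8 = 12528/4565.
Target odds = 0.98/0.02 = 49.
Need 1.6ⁿ ≥ 49 ÷ (12528/4565) = 223685/12528.
1.6⁶ = 262144/15625 falls short of 223685/12528 but 1.6⁷ = 2097152/78125 reaches it, so n = 7.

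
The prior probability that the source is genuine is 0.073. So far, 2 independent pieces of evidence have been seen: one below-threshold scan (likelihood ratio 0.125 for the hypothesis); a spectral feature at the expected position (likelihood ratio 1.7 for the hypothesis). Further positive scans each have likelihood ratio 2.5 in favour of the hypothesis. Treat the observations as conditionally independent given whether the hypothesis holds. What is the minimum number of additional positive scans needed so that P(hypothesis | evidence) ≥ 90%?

7

Prior odds = 0.073/0.927 = 73/927.
Combined Bayes factor of the evidence already in hand = 0.125 × 1.7 = 0.2125.
Odds after that evidence = (73/927) × 0.2125 = 1241/74160.
Target odds = 0.9/0.1 = 9.
Need 2.5ⁿ ≥ 9 ÷ (1241/74160) = 667440/1241.
2.5⁶ = 244.140625 falls short of 667440/1241 but 2.5⁷ = 610.3515625 reaches it, so n = 7.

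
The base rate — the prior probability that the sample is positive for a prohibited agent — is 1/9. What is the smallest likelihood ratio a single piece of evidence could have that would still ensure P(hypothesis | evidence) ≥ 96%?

Prior odds = (1/9)/(8/9) = 0.125.
Target odds = 0.96/0.04 = 24.
Required Bayes factor = 24 ÷ 0.125 = 192.

192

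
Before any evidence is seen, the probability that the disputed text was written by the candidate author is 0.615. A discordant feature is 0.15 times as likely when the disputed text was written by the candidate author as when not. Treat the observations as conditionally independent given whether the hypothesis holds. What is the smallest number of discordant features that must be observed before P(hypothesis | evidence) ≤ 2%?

Prior odds: 0.615 ÷ 0.385 = 123/77.
Likelihood ratio per discordant feature = 0.15.
Target odds: 0.02 ÷ 0.98 = 1/49.
Require 0.15ⁿ ≤ 1/49 ÷ (123/77) = 11/861.
0.15² = 0.0225 is still above 11/861 but 0.15³ = 0.003375 is at or below it, so n = 3.

3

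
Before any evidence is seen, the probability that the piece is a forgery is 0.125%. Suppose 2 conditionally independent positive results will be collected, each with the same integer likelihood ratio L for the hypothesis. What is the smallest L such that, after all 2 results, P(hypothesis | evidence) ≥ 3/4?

49

Prior odds = 0.00125/0.99875 = 1/799.
Target odds = 0.75/0.25 = 3.
Need L² ≥ 3 ÷ (1/799) = 2397.
48² = 2304 < 2397 ≤ 2401 = 49², so L = 49.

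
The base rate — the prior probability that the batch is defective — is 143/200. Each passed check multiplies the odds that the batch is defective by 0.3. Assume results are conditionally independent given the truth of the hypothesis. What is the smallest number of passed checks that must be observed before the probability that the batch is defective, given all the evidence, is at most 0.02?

4

Prior odds: 0.715 ÷ 0.285 = 143/57.
Likelihood ratio per passed check = 0.3.
Target posterior odds = 0.02/0.98 = 1/49.
Need (143/57) × 0.3ⁿ ≤ 1/49, i.e. 0.3ⁿ ≤ 57/7007.
0.3³ = 0.027 is still above 57/7007 but 0.3⁴ = 0.0081 is at or below it, so n = 4.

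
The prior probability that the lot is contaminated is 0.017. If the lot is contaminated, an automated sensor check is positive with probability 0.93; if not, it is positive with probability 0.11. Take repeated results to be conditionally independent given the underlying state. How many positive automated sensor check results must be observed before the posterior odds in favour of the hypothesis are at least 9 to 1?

3

Prior odds: 0.017 ÷ 0.983 = 17/983.
Likelihood ratio of a positive = 0.93/0.11 = 93/11.
Target odds = 9.
Require (93/11)ⁿ ≥ 9 ÷ (17/983) = 8847/17.
(93/11)² = 8649/121 falls short of 8847/17 but (93/11)³ = 804357/1331 reaches it, so n = 3.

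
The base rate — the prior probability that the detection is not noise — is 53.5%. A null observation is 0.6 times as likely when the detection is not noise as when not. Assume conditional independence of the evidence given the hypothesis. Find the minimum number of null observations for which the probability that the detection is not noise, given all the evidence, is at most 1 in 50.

8

Prior odds = 0.535/0.465 = 107/93.
Likelihood ratio per null observation = 0.6.
Target posterior odds = 0.02/0.98 = 1/49.
Require 0.6ⁿ ≤ 1/49 ÷ (107/93) = 93/5243.
0.6⁷ = 2187/78125 is still above 93/5243 but 0.6⁸ = 6561/390625 is at or below it, so n = 8.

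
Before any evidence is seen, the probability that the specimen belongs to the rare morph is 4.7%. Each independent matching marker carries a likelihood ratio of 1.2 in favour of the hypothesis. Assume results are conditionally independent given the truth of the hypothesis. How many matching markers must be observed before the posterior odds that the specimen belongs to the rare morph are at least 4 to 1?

Prior odds: 0.047 ÷ 0.953 = 47/953.
Likelihood ratio per matching marker = 1.2.
Target odds = 4.
Need (47/953) × 1.2ⁿ ≥ 4, i.e. 1.2ⁿ ≥ 3812/47.
1.2²⁴ ≈79.4968 falls short of 3812/47 but 1.2²⁵ ≈95.3962 reaches it, so n = 25.

25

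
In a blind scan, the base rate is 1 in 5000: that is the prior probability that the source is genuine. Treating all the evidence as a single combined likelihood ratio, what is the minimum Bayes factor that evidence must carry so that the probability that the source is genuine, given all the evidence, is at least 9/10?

Prior odds = 0.0002/0.9998 = 1/4999.
Target odds = 0.9/0.1 = 9.
Required Bayes factor = 9 ÷ (1/4999) = 44991.

44991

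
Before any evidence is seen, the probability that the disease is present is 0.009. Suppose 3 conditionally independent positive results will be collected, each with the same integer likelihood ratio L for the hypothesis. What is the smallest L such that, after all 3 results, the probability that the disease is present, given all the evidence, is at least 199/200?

Prior odds = 0.009/0.991 = 9/991.
Target odds = 0.995/0.005 = 199.
Need L³ ≥ 199 ÷ (9/991) = 197209/9.
27³ = 19683 < 197209/9 ≤ 21952 = 28³, so L = 28.

28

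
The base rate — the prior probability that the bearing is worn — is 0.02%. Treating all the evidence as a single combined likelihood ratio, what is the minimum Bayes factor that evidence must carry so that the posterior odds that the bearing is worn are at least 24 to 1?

Prior odds = 0.0002/0.9998 = 1/4999.
Target odds = 24.
Required Bayes factor = 24 ÷ (1/4999) = 119976.

119976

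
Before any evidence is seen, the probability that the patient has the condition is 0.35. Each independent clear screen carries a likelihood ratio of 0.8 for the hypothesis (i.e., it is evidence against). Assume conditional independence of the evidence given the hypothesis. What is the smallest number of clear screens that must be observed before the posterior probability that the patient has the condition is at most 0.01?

Prior odds: 0.35 ÷ 0.65 = 7/13.
Likelihood ratio per clear screen = 0.8.
Target odds: 0.01 ÷ 0.99 = 1/99.
Require 0.8ⁿ ≤ 1/99 ÷ (7/13) = 13/693.
0.8¹⁷ ≈0.022518 is still above 13/693 but 0.8¹⁸ ≈0.0180144 is at or below it, so n = 18.

18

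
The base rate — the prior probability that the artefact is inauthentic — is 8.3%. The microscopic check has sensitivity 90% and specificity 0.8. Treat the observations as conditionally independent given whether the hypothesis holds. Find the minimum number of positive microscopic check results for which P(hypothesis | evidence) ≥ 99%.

5

Prior odds = 0.083/0.917 = 83/917.
False-positive rate = 1 − 0.8 = 0.2; likelihood ratio of a positive = 0.9/0.2 = 4.5.
Target posterior odds = 0.99/0.01 = 99.
Need (83/917) × 4.5ⁿ ≥ 99, i.e. 4.5ⁿ ≥ 90783/83.
4.5⁴ = 410.0625 falls short of 90783/83 but 4.5⁵ = 1845.28125 reaches it, so n = 5.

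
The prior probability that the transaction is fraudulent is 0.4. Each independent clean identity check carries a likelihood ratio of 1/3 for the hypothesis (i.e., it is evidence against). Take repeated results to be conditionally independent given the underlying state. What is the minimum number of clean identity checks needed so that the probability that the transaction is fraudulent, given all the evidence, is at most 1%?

Prior odds: 0.4 ÷ 0.6 = 2/3.
Likelihood ratio per clean identity check = 1/3.
Target odds: 0.01 ÷ 0.99 = 1/99.
Require (1/3)ⁿ ≤ 1/99 ÷ (2/3) = 1/66.
(1/3)³ = 1/27 is still above 1/66 but (1/3)⁴ = 1/81 is at or below it, so n = 4.

4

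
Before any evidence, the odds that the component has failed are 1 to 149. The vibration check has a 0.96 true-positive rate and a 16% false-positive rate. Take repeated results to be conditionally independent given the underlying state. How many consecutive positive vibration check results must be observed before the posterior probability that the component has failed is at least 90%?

5

Prior odds = 1/149.
Likelihood ratio of a positive result = 0.96/0.16 = 6.
Target posterior odds = 0.9/0.1 = 9.
Need (1/149) × 6ⁿ ≥ 9, i.e. 6ⁿ ≥ 1341.
6⁴ = 1296 falls short of 1341 but 6⁵ = 7776 reaches it, so n = 5.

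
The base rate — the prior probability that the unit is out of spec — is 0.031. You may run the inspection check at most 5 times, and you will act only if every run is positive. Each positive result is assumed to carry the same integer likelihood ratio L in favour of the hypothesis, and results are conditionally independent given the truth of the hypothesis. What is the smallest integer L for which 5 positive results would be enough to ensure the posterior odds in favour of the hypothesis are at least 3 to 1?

3

Prior odds = 0.031/0.969 = 31/969.
Target odds = 3.
Need L⁵ ≥ 3 ÷ (31/969) = 2907/31.
2⁵ = 32 < 2907/31 ≤ 243 = 3⁵, so L = 3.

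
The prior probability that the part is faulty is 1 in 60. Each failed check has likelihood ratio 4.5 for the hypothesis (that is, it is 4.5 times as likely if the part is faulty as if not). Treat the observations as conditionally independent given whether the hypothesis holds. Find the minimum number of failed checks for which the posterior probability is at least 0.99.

Prior odds = (1/60)/(59/60) = 1/59.
Likelihood ratio per failed check = 4.5.
Target posterior odds = 0.99/0.01 = 99.
Need (1/59) × 4.5ⁿ ≥ 99, i.e. 4.5ⁿ ≥ 5841.
4.5⁵ = 1845.28125 falls short of 5841 but 4.5⁶ = 8303.765625 reaches it, so n = 6.

6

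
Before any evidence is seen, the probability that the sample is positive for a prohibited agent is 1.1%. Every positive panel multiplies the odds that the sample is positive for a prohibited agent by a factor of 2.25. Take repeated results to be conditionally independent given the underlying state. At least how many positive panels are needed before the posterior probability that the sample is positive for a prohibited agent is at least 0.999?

Prior odds = 0.011/0.989 = 11/989.
Likelihood ratio per positive panel = 2.25.
Target odds: 0.999 ÷ 0.001 = 999.
Require 2.25ⁿ ≥ 999 ÷ (11/989) = 988011/11.
2.25¹⁴ ≈85222.7 falls short of 988011/11 but 2.25¹⁵ ≈191751 reaches it, so n = 15.

15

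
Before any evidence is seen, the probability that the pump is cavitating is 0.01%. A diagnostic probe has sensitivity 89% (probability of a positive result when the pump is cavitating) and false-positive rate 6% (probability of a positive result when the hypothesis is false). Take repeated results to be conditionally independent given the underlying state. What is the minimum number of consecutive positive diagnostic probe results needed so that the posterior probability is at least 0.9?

Prior odds = 0.0001/0.9999 = 1/9999.
Likelihood ratio of a positive result = 0.89/0.06 = 89/6.
Target odds: 0.9 ÷ 0.1 = 9.
Require (89/6)ⁿ ≥ 9 ÷ (1/9999) = 89991.
(89/6)⁴ = 62742241/1296 falls short of 89991 but (89/6)⁵ ≈718115 reaches it, so n = 5.

5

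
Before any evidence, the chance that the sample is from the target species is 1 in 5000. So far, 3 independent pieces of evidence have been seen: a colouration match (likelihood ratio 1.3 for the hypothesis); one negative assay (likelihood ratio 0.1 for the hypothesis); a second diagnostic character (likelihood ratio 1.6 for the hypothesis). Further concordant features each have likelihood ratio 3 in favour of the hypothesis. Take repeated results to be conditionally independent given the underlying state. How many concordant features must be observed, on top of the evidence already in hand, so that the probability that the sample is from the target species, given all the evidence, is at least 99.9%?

Prior odds = 0.0002/0.9998 = 1/4999.
Combined Bayes factor of the evidence already in hand = 1.3 × 0.1 × 1.6 = 0.208.
Odds after that evidence = (1/4999) × 0.208 = 26/624875.
Target odds = 0.999/0.001 = 999.
Need 3ⁿ ≥ 999 ÷ (26/624875) = 624250125/26.
3¹⁵ = 14348907 falls short of 624250125/26 but 3¹⁶ = 43046721 reaches it, so n = 16.

16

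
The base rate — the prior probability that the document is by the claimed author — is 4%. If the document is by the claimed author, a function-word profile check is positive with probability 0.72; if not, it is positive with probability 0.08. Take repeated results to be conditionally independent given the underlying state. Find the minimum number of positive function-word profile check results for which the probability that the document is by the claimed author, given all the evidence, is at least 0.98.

Prior odds = 0.04/0.96 = 1/24.
Likelihood ratio of a positive = 0.72/0.08 = 9.
Target odds: 0.98 ÷ 0.02 = 49.
Require 9ⁿ ≥ 49 ÷ (1/24) = 1176.
9³ = 729 falls short of 1176 but 9⁴ = 6561 reaches it, so n = 4.

4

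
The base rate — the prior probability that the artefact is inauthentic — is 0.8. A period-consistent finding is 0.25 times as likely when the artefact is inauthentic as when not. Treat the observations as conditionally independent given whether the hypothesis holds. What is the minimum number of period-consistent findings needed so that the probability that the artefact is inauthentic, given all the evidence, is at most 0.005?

5

Prior odds: 0.8 ÷ 0.2 = 4.
Likelihood ratio per period-consistent finding = 0.25.
Target odds: 0.005 ÷ 0.995 = 1/199.
Need 4 × 0.25ⁿ ≤ 1/199, i.e. 0.25ⁿ ≤ 1/796.
0.25⁴ = 0.00390625 is still above 1/796 but 0.25⁵ = 1/1024 is at or below it, so n = 5.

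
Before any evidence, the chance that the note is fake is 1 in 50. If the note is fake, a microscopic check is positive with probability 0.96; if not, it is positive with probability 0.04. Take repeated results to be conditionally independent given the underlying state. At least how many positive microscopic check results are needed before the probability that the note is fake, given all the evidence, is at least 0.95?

3

Prior odds: 0.02 ÷ 0.98 = 1/49.
Likelihood ratio of a positive = 0.96/0.04 = 24.
Target odds: 0.95 ÷ 0.05 = 19.
Need (1/49) × 24ⁿ ≥ 19, i.e. 24ⁿ ≥ 931.
24² = 576 falls short of 931 but 24³ = 13824 reaches it, so n = 3.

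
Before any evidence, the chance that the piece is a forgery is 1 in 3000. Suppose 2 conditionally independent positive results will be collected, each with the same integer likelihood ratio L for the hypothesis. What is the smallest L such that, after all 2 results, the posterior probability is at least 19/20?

239

Prior odds = (1/3000)/(2999/3000) = 1/2999.
Target odds = 0.95/0.05 = 19.
Need L² ≥ 19 ÷ (1/2999) = 56981.
238² = 56644 < 56981 ≤ 57121 = 239², so L = 239.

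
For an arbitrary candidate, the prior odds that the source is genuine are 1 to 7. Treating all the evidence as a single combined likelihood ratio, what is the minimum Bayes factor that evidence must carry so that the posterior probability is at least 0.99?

Prior odds = 1/7.
Target odds = 0.99/0.01 = 99.
Required Bayes factor = 99 ÷ (1/7) = 693.

693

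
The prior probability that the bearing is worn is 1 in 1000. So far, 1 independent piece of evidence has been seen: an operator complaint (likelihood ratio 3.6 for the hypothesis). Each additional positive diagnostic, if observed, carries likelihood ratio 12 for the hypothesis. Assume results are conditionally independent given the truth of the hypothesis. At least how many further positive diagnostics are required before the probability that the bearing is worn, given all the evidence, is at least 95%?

Prior odds = 0.001/0.999 = 1/999.
Bayes factor of the evidence already in hand = 3.6.
Odds after that evidence = (1/999) × 3.6 = 2/555.
Target odds = 0.95/0.05 = 19.
Need 12ⁿ ≥ 19 ÷ (2/555) = 5272.5.
12³ = 1728 falls short of 5272.5 but 12⁴ = 20736 reaches it, so n = 4.

4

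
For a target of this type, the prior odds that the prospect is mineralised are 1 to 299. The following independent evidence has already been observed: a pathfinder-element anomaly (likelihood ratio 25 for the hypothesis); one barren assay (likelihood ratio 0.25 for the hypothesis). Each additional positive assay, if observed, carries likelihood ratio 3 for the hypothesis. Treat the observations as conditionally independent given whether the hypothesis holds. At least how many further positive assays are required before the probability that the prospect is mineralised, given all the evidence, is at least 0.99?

Prior odds = 1/299.
Combined Bayes factor of the evidence already in hand = 25 × 0.25 = 6.25.
Odds after that evidence = (1/299) × 6.25 = 25/1196.
Target odds = 0.99/0.01 = 99.
Need 3ⁿ ≥ 99 ÷ (25/1196) = 4736.16.
3⁷ = 2187 falls short of 4736.16 but 3⁸ = 6561 reaches it, so n = 8.

8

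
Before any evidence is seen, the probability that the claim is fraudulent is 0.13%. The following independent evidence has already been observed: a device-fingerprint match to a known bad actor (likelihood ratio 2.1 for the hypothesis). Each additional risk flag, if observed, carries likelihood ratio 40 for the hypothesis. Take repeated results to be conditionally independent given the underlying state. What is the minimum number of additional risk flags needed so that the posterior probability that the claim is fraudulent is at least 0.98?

3

Prior odds = 0.0013/0.9987 = 13/9987.
Bayes factor of the evidence already in hand = 2.1.
Odds after that evidence = (13/9987) × 2.1 = 91/33290.
Target odds = 0.98/0.02 = 49.
Need 40ⁿ ≥ 49 ÷ (91/33290) = 233030/13.
40² = 1600 falls short of 233030/13 but 40³ = 64000 reaches it, so n = 3.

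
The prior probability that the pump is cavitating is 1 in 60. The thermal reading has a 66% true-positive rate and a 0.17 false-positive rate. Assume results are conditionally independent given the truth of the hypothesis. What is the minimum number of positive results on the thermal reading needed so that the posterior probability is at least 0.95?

6

Prior odds = (1/60)/(59/60) = 1/59.
Likelihood ratio of a positive result = 0.66/0.17 = 66/17.
Target posterior odds = 0.95/0.05 = 19.
Require (66/17)ⁿ ≥ 19 ÷ (1/59) = 1121.
(66/17)⁵ ≈882.013 falls short of 1121 but (66/17)⁶ ≈3424.29 reaches it, so n = 6.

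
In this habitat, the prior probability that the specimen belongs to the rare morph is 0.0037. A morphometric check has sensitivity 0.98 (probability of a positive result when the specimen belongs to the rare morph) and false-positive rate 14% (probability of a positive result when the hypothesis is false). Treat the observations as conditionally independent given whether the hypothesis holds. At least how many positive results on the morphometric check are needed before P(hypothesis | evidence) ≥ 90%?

5

Prior odds = 0.0037/0.9963 = 37/9963.
Likelihood ratio of a positive result = 0.98/0.14 = 7.
Target odds: 0.9 ÷ 0.1 = 9.
Need (37/9963) × 7ⁿ ≥ 9, i.e. 7ⁿ ≥ 89667/37.
7⁴ = 2401 falls short of 89667/37 but 7⁵ = 16807 reaches it, so n = 5.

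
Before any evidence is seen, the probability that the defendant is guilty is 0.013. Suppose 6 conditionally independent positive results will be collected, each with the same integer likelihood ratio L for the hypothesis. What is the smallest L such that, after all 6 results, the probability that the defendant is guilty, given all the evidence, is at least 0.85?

3

Prior odds = 0.013/0.987 = 13/987.
Target odds = 0.85/0.15 = 17/3.
Need L⁶ ≥ 17/3 ÷ (13/987) = 5593/13.
2⁶ = 64 < 5593/13 ≤ 729 = 3⁶, so L = 3.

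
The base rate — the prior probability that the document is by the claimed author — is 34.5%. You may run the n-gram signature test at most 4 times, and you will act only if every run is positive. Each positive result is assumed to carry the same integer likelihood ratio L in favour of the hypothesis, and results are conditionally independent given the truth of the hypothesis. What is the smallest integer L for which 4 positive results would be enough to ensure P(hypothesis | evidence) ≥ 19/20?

3

Prior odds = 0.345/0.655 = 69/131.
Target odds = 0.95/0.05 = 19.
Need L⁴ ≥ 19 ÷ (69/131) = 2489/69.
2⁴ = 16 < 2489/69 ≤ 81 = 3⁴, so L = 3.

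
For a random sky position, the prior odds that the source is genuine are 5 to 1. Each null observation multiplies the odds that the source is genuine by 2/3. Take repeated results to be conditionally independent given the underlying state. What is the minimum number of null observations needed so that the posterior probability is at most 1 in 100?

16

Prior odds = 5.
Likelihood ratio per null observation = 2/3.
Target odds: 0.01 ÷ 0.99 = 1/99.
Require (2/3)ⁿ ≤ 1/99 ÷ 5 = 1/495.
(2/3)¹⁵ = 32768/14348907 is still above 1/495 but (2/3)¹⁶ = 65536/43046721 is at or below it, so n = 16.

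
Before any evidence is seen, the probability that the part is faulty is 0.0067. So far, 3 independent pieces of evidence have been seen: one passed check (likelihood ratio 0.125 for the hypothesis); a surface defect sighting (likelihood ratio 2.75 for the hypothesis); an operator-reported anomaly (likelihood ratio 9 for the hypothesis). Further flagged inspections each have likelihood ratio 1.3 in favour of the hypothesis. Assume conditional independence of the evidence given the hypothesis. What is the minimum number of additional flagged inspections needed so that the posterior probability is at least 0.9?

24

Prior odds = 0.0067/0.9933 = 67/9933.
Combined Bayes factor of the evidence already in hand = 0.125 × 2.75 × 9 = 3.09375.
Odds after that evidence = (67/9933) × 3.09375 = 201/9632.
Target odds = 0.9/0.1 = 9.
Need 1.3ⁿ ≥ 9 ÷ (201/9632) = 28896/67.
1.3²³ ≈417.539 falls short of 28896/67 but 1.3²⁴ ≈542.801 reaches it, so n = 24.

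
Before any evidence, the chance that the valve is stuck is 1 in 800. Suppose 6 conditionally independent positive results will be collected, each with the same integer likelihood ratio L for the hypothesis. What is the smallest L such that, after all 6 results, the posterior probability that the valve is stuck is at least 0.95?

5

Prior odds = 0.00125/0.99875 = 1/799.
Target odds = 0.95/0.05 = 19.
Need L⁶ ≥ 19 ÷ (1/799) = 15181.
4⁶ = 4096 < 15181 ≤ 15625 = 5⁶, so L = 5.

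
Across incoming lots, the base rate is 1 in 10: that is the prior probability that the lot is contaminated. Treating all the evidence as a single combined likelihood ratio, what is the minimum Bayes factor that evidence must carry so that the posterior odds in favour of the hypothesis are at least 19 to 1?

171

Prior odds = 0.1/0.9 = 1/9.
Target odds = 19.
Required Bayes factor = 19 ÷ (1/9) = 171.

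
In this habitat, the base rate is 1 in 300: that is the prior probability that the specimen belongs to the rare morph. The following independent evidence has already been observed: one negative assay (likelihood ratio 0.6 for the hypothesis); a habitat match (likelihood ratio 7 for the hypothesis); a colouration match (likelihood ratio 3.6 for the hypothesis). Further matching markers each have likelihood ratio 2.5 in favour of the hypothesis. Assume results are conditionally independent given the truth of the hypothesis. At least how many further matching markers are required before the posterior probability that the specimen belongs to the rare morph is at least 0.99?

9

Prior odds = (1/300)/(299/300) = 1/299.
Combined Bayes factor of the evidence already in hand = 0.6 × 7 × 3.6 = 15.12.
Odds after that evidence = (1/299) × 15.12 = 378/7475.
Target odds = 0.99/0.01 = 99.
Need 2.5ⁿ ≥ 99 ÷ (378/7475) = 82225/42.
2.5⁸ = 390625/256 falls short of 82225/42 but 2.5⁹ = 1953125/512 reaches it, so n = 9.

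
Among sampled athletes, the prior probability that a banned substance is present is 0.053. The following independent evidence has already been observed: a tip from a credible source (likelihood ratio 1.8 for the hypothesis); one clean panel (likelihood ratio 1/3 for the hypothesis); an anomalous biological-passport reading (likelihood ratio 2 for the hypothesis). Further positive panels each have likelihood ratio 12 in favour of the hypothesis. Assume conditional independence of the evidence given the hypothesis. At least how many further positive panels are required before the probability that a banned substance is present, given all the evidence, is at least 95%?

Prior odds = 0.053/0.947 = 53/947.
Combined Bayes factor of the evidence already in hand = 1.8 × (1/3) × 2 = 1.2.
Odds after that evidence = (53/947) × 1.2 = 318/4735.
Target odds = 0.95/0.05 = 19.
Need 12ⁿ ≥ 19 ÷ (318/4735) = 89965/318.
12² = 144 falls short of 89965/318 but 12³ = 1728 reaches it, so n = 3.

3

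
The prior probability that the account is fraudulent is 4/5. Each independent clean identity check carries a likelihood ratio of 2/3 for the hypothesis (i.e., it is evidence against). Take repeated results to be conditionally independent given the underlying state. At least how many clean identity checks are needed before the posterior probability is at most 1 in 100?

Prior odds: 0.8 ÷ 0.2 = 4.
Likelihood ratio per clean identity check = 2/3.
Target odds: 0.01 ÷ 0.99 = 1/99.
Need 4 × (2/3)ⁿ ≤ 1/99, i.e. (2/3)ⁿ ≤ 1/396.
(2/3)¹⁴ = 16384/4782969 is still above 1/396 but (2/3)¹⁵ = 32768/14348907 is at or below it, so n = 15.

15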